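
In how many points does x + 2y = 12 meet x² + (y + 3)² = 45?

0

d² = (1·0 + 2·(−3) − (12))²/5 = 324/5; r² = 45.
Since d² > r², the line lies outside the circle.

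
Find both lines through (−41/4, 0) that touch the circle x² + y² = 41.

4x − 5y = −41 and 4x + 5y = −41

Write the tangent as mx − y + (0 − m·(−41/4)) = 0 and set its distance from the centre to √41:
(41/4m − (0))² = 41(m² + 1)
25m² − 16 = 0, so m = 4/5 or m = −4/5.
With m = 4/5: 4x − 5y = −41. With m = −4/5: 4x + 5y = −41.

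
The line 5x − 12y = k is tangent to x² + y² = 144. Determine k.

Tangency holds when the distance from the centre (0, 0) to the line equals the radius 12:
|5·0 − 12·0 − k| / √169 = 12
|k| = 12·13, so k = 156 or k = −156.

k = −156 or k = 156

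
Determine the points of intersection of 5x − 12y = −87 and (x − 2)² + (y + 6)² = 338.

(−15, 1) and (9, 11)

From the line, y = (87 + 5x)/12. Substituting:
169x² + 1014x − 22815 = 0  ⟹  x² + 6x − 135 = 0
x = 9 or x = −15, giving (9, 11) and (−15, 1).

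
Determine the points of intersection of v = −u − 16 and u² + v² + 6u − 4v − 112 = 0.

Substitute v = −u − 16:
2u² + 42u + 208 = 0  ⟹  u² + 21u + 104 = 0
u = −8 or u = −13, giving (−8, −8) and (−13, −3).

(−13, −3) and (−8, −8)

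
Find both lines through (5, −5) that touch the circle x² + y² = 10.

3x + y = 10 and x + 3y = −10

Let a tangent through (5, −5) have slope m. Its distance from (0, 0) must equal √10:
[m·(−5) − (5)]² = 10(m² + 1)
3m² + 10m + 3 = 0, so m = −3 or m = −1/3.
With m = −3: 3x + y = 10. With m = −1/3: x + 3y = −10.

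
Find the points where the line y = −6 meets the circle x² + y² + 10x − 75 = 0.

Substitute y = −6:
x² + 10x − 39 = 0
x = 3 or x = −13, giving (3, −6) and (−13, −6).

(−13, −6) and (3, −6)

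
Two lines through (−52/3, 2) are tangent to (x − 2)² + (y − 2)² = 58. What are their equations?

3x + 7y = −38 and 3x − 7y = −66

A line y − (2) = m(x − (−52/3)) is tangent when its distance from (2, 2) is √58:
[m·(58/3) − (0)]² = 58(m² + 1)
49m² − 9 = 0, so m = −3/7 or m = 3/7.
Through (−52/3, 2) these give 3x + 7y = −38 and 3x − 7y = −66.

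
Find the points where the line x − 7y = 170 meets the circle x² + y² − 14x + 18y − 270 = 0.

Substitute y = (−170 + x)/7:
50x² − 900x − 5750 = 0  ⟹  x² − 18x − 115 = 0
x = 23 or x = −5, giving (23, −21) and (−5, −25).

(−5, −25) and (23, −21)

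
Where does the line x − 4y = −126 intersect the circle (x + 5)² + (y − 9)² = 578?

(−22, 26) and (2, 32)

Express y = (126 + x)/4 and substitute into the circle:
17x² + 340x − 748 = 0  ⟹  x² + 20x − 44 = 0
x = 2 or x = −22, giving (2, 32) and (−22, 26).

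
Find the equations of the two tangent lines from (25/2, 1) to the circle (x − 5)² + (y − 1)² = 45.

Let a tangent through (25/2, 1) have slope m. Its distance from (5, 1) must equal 3√5:
(−15/2m − (0))² = 45(m² + 1)
m² − 4 = 0, so m = −2 or m = 2.
With m = −2: 2x + y = 26. With m = 2: 2x − y = 24.

2x + y = 26 and 2x − y = 24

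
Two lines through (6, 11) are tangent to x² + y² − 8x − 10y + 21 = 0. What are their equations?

x − 2y = −16 and 2x + y = 23

A line y − (11) = m(x − (6)) is tangent when its distance from (4, 5) is 2√5:
(−2m − (−6))² = 20(m² + 1)
2m² + 3m − 2 = 0, so m = 1/2 or m = −2.
With m = 1/2: x − 2y = −16. With m = −2: 2x + y = 23.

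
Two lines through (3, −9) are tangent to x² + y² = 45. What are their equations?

A line y − (−9) = m(x − (3)) is tangent when its distance from (0, 0) is 3√5:
(−3m − (9))² = 45(m² + 1)
2m² − 3m − 2 = 0, so m = 2 or m = −1/2.
With m = 2: 2x − y = 15. With m = −1/2: x + 2y = −15.

2x − y = 15 and x + 2y = −15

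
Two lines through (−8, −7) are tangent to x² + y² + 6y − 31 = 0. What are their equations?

Let a tangent through (−8, −7) have slope m. Its distance from (0, −3) must equal 2√10:
[m·(8) − (4)]² = 40(m² + 1)
3m² − 8m − 3 = 0, so m = 3 or m = −1/3.
With m = 3: 3x − y = −17. With m = −1/3: x + 3y = −29.

3x − y = −17 and x + 3y = −29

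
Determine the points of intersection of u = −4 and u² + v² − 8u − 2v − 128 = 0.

(−4, −8) and (−4, 10)

The line gives u = −4. Substituting into the circle:
v² − 2v − 80 = 0
v = 10 or v = −8, giving (−4, 10) and (−4, −8).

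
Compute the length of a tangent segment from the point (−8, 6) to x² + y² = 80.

2√5

Centre (0, 0), r² = 80. |PO|² = (−8)² + (6)² = 100.
The tangent meets the radius at right angles, so tangent² = |PO|² − r² = 100 − 80 = 20.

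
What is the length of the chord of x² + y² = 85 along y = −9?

4

From the line, y = −9. Substituting:
x² − 4 = 0
x = 2 or x = −2, giving (2, −9) and (−2, −9).
|(2, −9) − (−2, −9)| = √((4)² + (0)²) = 4.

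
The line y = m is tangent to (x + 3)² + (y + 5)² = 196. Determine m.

Tangency holds when the distance from the centre (−3, −5) to the line equals the radius 14:
|0·(−3) + 1·(−5) − m| / √1 = 14
|m − (−5)| = 14, so m = 9 or m = −19.

m = −19 or m = 9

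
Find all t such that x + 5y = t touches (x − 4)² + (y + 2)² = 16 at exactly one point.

t = −6 ± 4√26

The line touches the circle iff its distance from (4, −2) is 4:
|1·4 + 5·(−2) − t| / √26 = 4
|t − (−6)| = 4√26.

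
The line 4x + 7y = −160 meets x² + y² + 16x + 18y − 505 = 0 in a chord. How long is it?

6√65

From the line, y = (−160 − 4x)/7. Substituting:
65x² + 1560x − 19305 = 0  ⟹  x² + 24x − 297 = 0
x = 9 or x = −33, giving (9, −28) and (−33, −4).
|(9, −28) − (−33, −4)| = √((42)² + (−24)²) = 6√65.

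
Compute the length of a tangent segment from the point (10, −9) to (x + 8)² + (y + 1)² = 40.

2√87

With centre O = (−8, −1), |OP|² = 388 and r² = 40.
Power of the point: PT² = |PO|² − r² = 348, so PT = 2√87.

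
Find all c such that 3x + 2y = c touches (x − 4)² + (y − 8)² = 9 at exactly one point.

c = 28 ± 3√13

Tangency holds when the distance from the centre (4, 8) to the line equals the radius 3:
|3·4 + 2·8 − c| / √13 = 3
|c − (28)| = 3√13.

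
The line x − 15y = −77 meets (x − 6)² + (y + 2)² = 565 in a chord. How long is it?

Substitute y = (77 + x)/15:
226x² − 2486x − 107576 = 0  ⟹  x² − 11x − 476 = 0
x = 28 or x = −17, giving (28, 7) and (−17, 4).
Chord length = distance between (28, 7) and (−17, 4) = √2034 = 3√226.

3√226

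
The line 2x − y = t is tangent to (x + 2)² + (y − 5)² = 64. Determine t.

t = −9 ± 8√5

For a tangent, require d(centre, line) = r = 8.
|2·(−2) − 1·5 − t| / √5 = 8
|t − (−9)| = 8√5.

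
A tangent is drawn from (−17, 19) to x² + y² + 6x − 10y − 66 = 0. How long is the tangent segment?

With centre O = (−3, 5), |OP|² = 392 and r² = 100.
Power of the point: PT² = |PO|² − r² = 292, so PT = 2√73.

2√73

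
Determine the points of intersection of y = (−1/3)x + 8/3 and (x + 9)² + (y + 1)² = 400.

Substitute y = (8 − x)/3:
10x² + 140x − 2750 = 0  ⟹  x² + 14x − 275 = 0
x = 11 or x = −25, giving (11, −1) and (−25, 11).

(−25, 11) and (11, −1)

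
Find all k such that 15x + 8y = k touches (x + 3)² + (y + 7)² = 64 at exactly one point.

k = −237 or k = 35

Tangency holds when the distance from the centre (−3, −7) to the line equals the radius 8:
|15·(−3) + 8·(−7) − k| / √289 = 8
|k − (−101)| = 8·17, so k = 35 or k = −237.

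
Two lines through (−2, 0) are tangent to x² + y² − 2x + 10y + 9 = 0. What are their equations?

Write the tangent as mx − y + (0 − m·(−2)) = 0 and set its distance from the centre to √17:
[m·(3) − (−5)]² = 17(m² + 1)
4m² − 15m − 4 = 0, so m = 4 or m = −1/4.
Through (−2, 0) these give 4x − y = −8 and x + 4y = −2.

4x − y = −8 and x + 4y = −2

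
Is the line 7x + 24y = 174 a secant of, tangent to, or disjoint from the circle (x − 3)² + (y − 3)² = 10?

disjoint

Substituting the line into the circle gives 625x² − 4884x + 9828 = 0.
Δ = 23853456 − 24570000 = −716544.
No real roots: the line does not meet the circle.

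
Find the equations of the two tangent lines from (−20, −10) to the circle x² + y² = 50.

x − 7y = 50 and x − y = −10

Let a tangent through (−20, −10) have slope m. Its distance from (0, 0) must equal 5√2:
[m·(20) − (10)]² = 50(m² + 1)
7m² − 8m + 1 = 0, so m = 1/7 or m = 1.
With m = 1/7: x − 7y = 50. With m = 1: x − y = −10.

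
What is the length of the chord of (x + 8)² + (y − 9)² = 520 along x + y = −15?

The distance from (−8, 9) to the line is 16/√2, and r² = 520.
Chord = 2√(r² − d²) = 2·√(392) = 28√2.

28√2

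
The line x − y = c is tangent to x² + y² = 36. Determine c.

For a tangent, require d(centre, line) = r = 6.
|1·0 − 1·0 − c| / √2 = 6
|c| = 6√2.

c = ±6√2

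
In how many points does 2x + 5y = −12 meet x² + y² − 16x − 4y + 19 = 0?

0

d² = (2·8 + 5·2 − (−12))²/29 = 1444/29; r² = 49.
Since d² > r², the line lies outside the circle.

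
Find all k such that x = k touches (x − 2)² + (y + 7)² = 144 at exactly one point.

Tangency holds when the distance from the centre (2, −7) to the line equals the radius 12:
|1·2 + 0·(−7) − k| / √1 = 12
|k − (2)| = 12, so k = 14 or k = −10.

k = −10 or k = 14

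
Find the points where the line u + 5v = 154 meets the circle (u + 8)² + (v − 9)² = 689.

Substitute v = (154 − u)/5:
26u² + 182u − 3744 = 0  ⟹  u² + 7u − 144 = 0
u = 9 or u = −16, giving (9, 29) and (−16, 34).

(−16, 34) and (9, 29)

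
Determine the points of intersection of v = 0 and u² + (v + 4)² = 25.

Express v = 0 and substitute into the circle:
u² − 9 = 0
u = 3 or u = −3, giving (3, 0) and (−3, 0).

(−3, 0) and (3, 0)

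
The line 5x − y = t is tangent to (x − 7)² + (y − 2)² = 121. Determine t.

Tangency holds when the distance from the centre (7, 2) to the line equals the radius 11:
|5·7 − 1·2 − t| / √26 = 11
|t − (33)| = 11√26.

t = 33 ± 11√26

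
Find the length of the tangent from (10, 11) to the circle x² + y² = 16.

√205

The centre is (0, 0) and r = 4. The square of the distance from P to the centre is 100 + 121 = 221.
By the tangent–radius right angle, tangent length = √(|PO|² − r²) = √205.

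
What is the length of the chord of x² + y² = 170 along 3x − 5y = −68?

2√34

Express y = (68 + 3x)/5 and substitute into the circle:
34x² + 408x + 374 = 0  ⟹  x² + 12x + 11 = 0
x = −1 or x = −11, giving (−1, 13) and (−11, 7).
|(−1, 13) − (−11, 7)| = √((10)² + (6)²) = 2√34.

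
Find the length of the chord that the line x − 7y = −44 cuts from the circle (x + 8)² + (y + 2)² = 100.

Express y = (44 + x)/7 and substitute into the circle:
50x² + 900x + 1600 = 0  ⟹  x² + 18x + 32 = 0
x = −2 or x = −16, giving (−2, 6) and (−16, 4).
|(−2, 6) − (−16, 4)| = √((14)² + (2)²) = 10√2.

10√2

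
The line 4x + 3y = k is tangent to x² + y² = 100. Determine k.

k = −50 or k = 50

Tangency holds when the distance from the centre (0, 0) to the line equals the radius 10:
|4·0 + 3·0 − k| / √25 = 10
|k| = 10·5, so k = 50 or k = −50.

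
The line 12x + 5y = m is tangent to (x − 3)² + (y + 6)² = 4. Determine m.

m = −20 or m = 32

For a tangent, require d(centre, line) = r = 2.
|12·3 + 5·(−6) − m| / √169 = 2
|m − (6)| = 2·13, so m = 32 or m = −20.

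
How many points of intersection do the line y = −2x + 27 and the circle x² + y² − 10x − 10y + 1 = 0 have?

2

d² = (2·5 + 1·5 − (27))²/5 = 144/5; r² = 49.
Since d² < r², the line cuts the circle twice.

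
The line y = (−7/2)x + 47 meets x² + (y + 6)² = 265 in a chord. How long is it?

2√53

The distance from (0, −6) to the line is 106/√53, and r² = 265.
Half the chord is √(r² − d²) = √(53), so the full chord is 2√53.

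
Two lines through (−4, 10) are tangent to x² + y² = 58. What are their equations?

3x + 7y = 58 and 7x − 3y = −58

A line y − (10) = m(x − (−4)) is tangent when its distance from (0, 0) is √58:
(4m − (−10))² = 58(m² + 1)
21m² − 40m − 21 = 0, so m = −3/7 or m = 7/3.
With m = −3/7: 3x + 7y = 58. With m = 7/3: 7x − 3y = −58.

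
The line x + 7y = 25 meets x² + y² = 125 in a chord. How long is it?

Centre (0, 0), r² = 125. Perpendicular distance d from centre to line = |−25| / √50 = 25/√50.
Chord = 2√(r² − d²) = 2·√(225/2) = 15√2.

15√2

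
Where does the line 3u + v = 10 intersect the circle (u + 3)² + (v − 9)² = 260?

From the line, v = −3u + 10. Substituting:
10u² − 250 = 0  ⟹  u² − 25 = 0
u = 5 or u = −5, giving (5, −5) and (−5, 25).

(−5, 25) and (5, −5)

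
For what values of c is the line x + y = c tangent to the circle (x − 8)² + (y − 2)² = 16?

c = 10 ± 4√2

For a tangent, require d(centre, line) = r = 4.
|1·8 + 1·2 − c| / √2 = 4
|c − (10)| = 4√2.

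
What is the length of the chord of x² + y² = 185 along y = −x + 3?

19√2

Express y = −x + 3 and substitute into the circle:
2x² − 6x − 176 = 0  ⟹  x² − 3x − 88 = 0
x = 11 or x = −8, giving (11, −8) and (−8, 11).
|(11, −8) − (−8, 11)| = √((19)² + (−19)²) = 19√2.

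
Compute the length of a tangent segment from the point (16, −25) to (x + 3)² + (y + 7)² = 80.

Centre (−3, −7), r² = 80. |PO|² = (19)² + (−18)² = 685.
By the tangent–radius right angle, tangent length = √(|PO|² − r²) = √605 = 11√5.

11√5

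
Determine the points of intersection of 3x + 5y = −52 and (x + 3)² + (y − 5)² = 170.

(−14, −2) and (−4, −8)

Express y = (−52 − 3x)/5 and substitute into the circle:
34x² + 612x + 1904 = 0  ⟹  x² + 18x + 56 = 0
x = −4 or x = −14, giving (−4, −8) and (−14, −2).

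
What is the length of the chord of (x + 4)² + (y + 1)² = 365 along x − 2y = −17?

16√5

From the line, y = (17 + x)/2. Substituting:
5x² + 70x − 1035 = 0  ⟹  x² + 14x − 207 = 0
x = 9 or x = −23, giving (9, 13) and (−23, −3).
|(9, 13) − (−23, −3)| = √((32)² + (16)²) = 16√5.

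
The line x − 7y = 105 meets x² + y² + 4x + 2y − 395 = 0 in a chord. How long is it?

From the line, y = (−105 + x)/7. Substituting:
50x² − 9800 = 0  ⟹  x² − 196 = 0
x = 14 or x = −14, giving (14, −13) and (−14, −17).
|(14, −13) − (−14, −17)| = √((28)² + (4)²) = 20√2.

20√2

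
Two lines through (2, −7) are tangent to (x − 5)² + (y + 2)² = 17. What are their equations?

Write the tangent as mx − y + (−7 − m·(2)) = 0 and set its distance from the centre to √17:
[m·(3) − (5)]² = 17(m² + 1)
4m² + 15m − 4 = 0, so m = 1/4 or m = −4.
With m = 1/4: x − 4y = 30. With m = −4: 4x + y = 1.

x − 4y = 30 and 4x + y = 1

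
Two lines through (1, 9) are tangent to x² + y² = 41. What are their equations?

Write the tangent as mx − y + (9 − m·(1)) = 0 and set its distance from the centre to √41:
[m·(−1) − (−9)]² = 41(m² + 1)
20m² + 9m − 20 = 0, so m = −5/4 or m = 4/5.
With m = −5/4: 5x + 4y = 41. With m = 4/5: 4x − 5y = −41.

5x + 4y = 41 and 4x − 5y = −41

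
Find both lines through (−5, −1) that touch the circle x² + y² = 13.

A line y − (−1) = m(x − (−5)) is tangent when its distance from (0, 0) is √13:
[m·(5) − (1)]² = 13(m² + 1)
6m² − 5m − 6 = 0, so m = −2/3 or m = 3/2.
Through (−5, −1) these give 2x + 3y = −13 and 3x − 2y = −13.

2x + 3y = −13 and 3x − 2y = −13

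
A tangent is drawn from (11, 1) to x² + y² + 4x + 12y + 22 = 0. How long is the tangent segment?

10√2

The centre is (−2, −6) and r = 3√2. The square of the distance from P to the centre is 169 + 49 = 218.
Power of the point: PT² = |PO|² − r² = 200, so PT = 10√2.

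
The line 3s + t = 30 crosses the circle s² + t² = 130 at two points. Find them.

(7, 9) and (11, −3)

Express t = −3s + 30 and substitute into the circle:
10s² − 180s + 770 = 0  ⟹  s² − 18s + 77 = 0
s = 11 or s = 7, giving (11, −3) and (7, 9).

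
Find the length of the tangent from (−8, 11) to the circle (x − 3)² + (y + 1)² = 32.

The centre is (3, −1) and r = 4√2. The square of the distance from P to the centre is 121 + 144 = 265.
Power of the point: PT² = |PO|² − r² = 233, so PT = √233.

√233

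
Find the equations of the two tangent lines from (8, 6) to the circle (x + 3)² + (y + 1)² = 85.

Let a tangent through (8, 6) have slope m. Its distance from (−3, −1) must equal √85:
[m·(−11) − (−7)]² = 85(m² + 1)
18m² − 77m − 18 = 0, so m = 9/2 or m = −2/9.
With m = 9/2: 9x − 2y = 60. With m = −2/9: 2x + 9y = 70.

9x − 2y = 60 and 2x + 9y = 70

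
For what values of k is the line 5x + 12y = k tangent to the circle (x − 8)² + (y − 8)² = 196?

For a tangent, require d(centre, line) = r = 14.
|5·8 + 12·8 − k| / √169 = 14
|k − (136)| = 14·13, so k = 318 or k = −46.

k = −46 or k = 318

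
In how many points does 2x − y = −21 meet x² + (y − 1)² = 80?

1

Centre (0, 1), r² = 80. Distance² from centre to line = (20)²/5 = 80.
Since d² = r², the line is tangent.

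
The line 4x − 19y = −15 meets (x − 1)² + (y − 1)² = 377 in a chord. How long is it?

Centre (1, 1), r² = 377. Perpendicular distance d from centre to line = |0| / √377 = 0/√377.
Half the chord is √(r² − d²) = √(377), so the full chord is 2√377.

2√377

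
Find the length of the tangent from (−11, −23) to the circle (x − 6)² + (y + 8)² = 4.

The centre is (6, −8) and r = 2. The square of the distance from P to the centre is 289 + 225 = 514.
By the tangent–radius right angle, tangent length = √(|PO|² − r²) = √510.

√510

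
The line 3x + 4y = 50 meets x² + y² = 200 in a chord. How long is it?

20

Express y = (50 − 3x)/4 and substitute into the circle:
25x² − 300x − 700 = 0  ⟹  x² − 12x − 28 = 0
x = 14 or x = −2, giving (14, 2) and (−2, 14).
|(14, 2) − (−2, 14)| = √((16)² + (−12)²) = 20.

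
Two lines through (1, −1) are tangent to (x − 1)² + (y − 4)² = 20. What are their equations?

x − 2y = 3 and x + 2y = −1

A line y − (−1) = m(x − (1)) is tangent when its distance from (1, 4) is 2√5:
(0m − (5))² = 20(m² + 1)
4m² − 1 = 0, so m = 1/2 or m = −1/2.
Through (1, −1) these give x − 2y = 3 and x + 2y = −1.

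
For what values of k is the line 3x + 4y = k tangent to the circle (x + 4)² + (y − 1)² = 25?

k = −33 or k = 17

Tangency holds when the distance from the centre (−4, 1) to the line equals the radius 5:
|3·(−4) + 4·1 − k| / √25 = 5
|k − (−8)| = 5·5, so k = 17 or k = −33.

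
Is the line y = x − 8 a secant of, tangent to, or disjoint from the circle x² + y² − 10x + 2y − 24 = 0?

Centre (5, −1), r² = 50. Distance² from centre to line = (−2)²/2 = 2.
Since d² < r², the line cuts the circle twice.

secant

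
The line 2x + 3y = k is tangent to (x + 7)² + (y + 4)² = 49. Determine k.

k = −26 ± 7√13

For a tangent, require d(centre, line) = r = 7.
|2·(−7) + 3·(−4) − k| / √13 = 7
|k − (−26)| = 7√13.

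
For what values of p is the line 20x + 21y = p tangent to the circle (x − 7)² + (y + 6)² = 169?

For a tangent, require d(centre, line) = r = 13.
|20·7 + 21·(−6) − p| / √841 = 13
|p − (14)| = 13·29, so p = 391 or p = −363.

p = −363 or p = 391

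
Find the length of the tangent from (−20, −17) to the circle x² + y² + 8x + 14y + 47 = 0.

13√2

The centre is (−4, −7) and r = 3√2. The square of the distance from P to the centre is 256 + 100 = 356.
Power of the point: PT² = |PO|² − r² = 338, so PT = 13√2.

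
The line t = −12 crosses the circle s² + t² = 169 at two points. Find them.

Express t = −12 and substitute into the circle:
s² − 25 = 0
s = 5 or s = −5, giving (5, −12) and (−5, −12).

(−5, −12) and (5, −12)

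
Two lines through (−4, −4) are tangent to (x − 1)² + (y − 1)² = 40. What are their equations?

3x + y = −16 and x + 3y = −16

A line y − (−4) = m(x − (−4)) is tangent when its distance from (1, 1) is 2√10:
(5m − (5))² = 40(m² + 1)
3m² + 10m + 3 = 0, so m = −3 or m = −1/3.
With m = −3: 3x + y = −16. With m = −1/3: x + 3y = −16.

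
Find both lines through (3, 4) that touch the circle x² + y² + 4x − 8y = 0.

A line y − (4) = m(x − (3)) is tangent when its distance from (−2, 4) is 2√5:
(−5m − (0))² = 20(m² + 1)
m² − 4 = 0, so m = −2 or m = 2.
Through (3, 4) these give 2x + y = 10 and 2x − y = 2.

2x + y = 10 and 2x − y = 2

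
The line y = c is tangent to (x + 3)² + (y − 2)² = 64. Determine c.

Tangency holds when the distance from the centre (−3, 2) to the line equals the radius 8:
|0·(−3) + 1·2 − c| / √1 = 8
|c − (2)| = 8, so c = 10 or c = −6.

c = −6 or c = 10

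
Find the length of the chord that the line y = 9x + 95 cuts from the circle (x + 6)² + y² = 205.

The distance from (−6, 0) to the line is 41/√82, and r² = 205.
Half the chord is √(r² − d²) = √(369/2), so the full chord is 3√82.

3√82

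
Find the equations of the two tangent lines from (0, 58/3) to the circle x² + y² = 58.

7x + 3y = 58 and 7x − 3y = −58

Write the tangent as mx − y + (58/3 − m·(0)) = 0 and set its distance from the centre to √58:
[m·(0) − (−58/3)]² = 58(m² + 1)
9m² − 49 = 0, so m = −7/3 or m = 7/3.
Through (0, 58/3) these give 7x + 3y = 58 and 7x − 3y = −58.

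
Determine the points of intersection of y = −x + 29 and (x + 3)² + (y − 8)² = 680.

(−5, 34) and (23, 6)

From the line, y = −x + 29. Substituting:
2x² − 36x − 230 = 0  ⟹  x² − 18x − 115 = 0
x = 23 or x = −5, giving (23, 6) and (−5, 34).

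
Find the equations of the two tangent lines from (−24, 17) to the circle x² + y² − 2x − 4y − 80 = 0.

A line y − (17) = m(x − (−24)) is tangent when its distance from (1, 2) is √85:
[m·(25) − (−15)]² = 85(m² + 1)
54m² + 75m + 14 = 0, so m = −7/6 or m = −2/9.
With m = −7/6: 7x + 6y = −66. With m = −2/9: 2x + 9y = 105.

7x + 6y = −66 and 2x + 9y = 105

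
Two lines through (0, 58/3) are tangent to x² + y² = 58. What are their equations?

7x − 3y = −58 and 7x + 3y = 58

Write the tangent as mx − y + (58/3 − m·(0)) = 0 and set its distance from the centre to √58:
[m·(0) − (−58/3)]² = 58(m² + 1)
9m² − 49 = 0, so m = 7/3 or m = −7/3.
With m = 7/3: 7x − 3y = −58. With m = −7/3: 7x + 3y = 58.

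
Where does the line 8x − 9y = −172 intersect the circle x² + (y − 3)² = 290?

Substitute y = (172 + 8x)/9:
145x² + 2320x − 2465 = 0  ⟹  x² + 16x − 17 = 0
x = 1 or x = −17, giving (1, 20) and (−17, 4).

(−17, 4) and (1, 20)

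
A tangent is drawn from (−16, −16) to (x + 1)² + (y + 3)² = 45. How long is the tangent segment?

√349

With centre O = (−1, −3), |OP|² = 394 and r² = 45.
By the tangent–radius right angle, tangent length = √(|PO|² − r²) = √349.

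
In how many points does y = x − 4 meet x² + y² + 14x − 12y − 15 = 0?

Substituting the line into the circle gives 2x² − 6x + 49 = 0.
Discriminant = (−6)² − 4·2·(49) = −356 < 0.
No real roots: the line does not meet the circle.

0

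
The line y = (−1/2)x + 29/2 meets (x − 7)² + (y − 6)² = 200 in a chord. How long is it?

The distance from (7, 6) to the line is 10/√5, and r² = 200.
Half the chord is √(r² − d²) = √(180), so the full chord is 12√5.

12√5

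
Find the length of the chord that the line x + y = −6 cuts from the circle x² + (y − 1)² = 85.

The distance from (0, 1) to the line is 7/√2, and r² = 85.
Half the chord is √(r² − d²) = √(121/2), so the full chord is 11√2.

11√2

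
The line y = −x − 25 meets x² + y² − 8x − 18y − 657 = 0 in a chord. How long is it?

8√2

Express y = −x − 25 and substitute into the circle:
2x² + 60x + 418 = 0  ⟹  x² + 30x + 209 = 0
x = −11 or x = −19, giving (−11, −14) and (−19, −6).
|(−11, −14) − (−19, −6)| = √((8)² + (−8)²) = 8√2.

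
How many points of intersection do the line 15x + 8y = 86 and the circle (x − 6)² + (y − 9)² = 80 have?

2

d² = (15·6 + 8·9 − (86))²/289 = 5776/289; r² = 80.
Since d² < r², the line cuts the circle twice.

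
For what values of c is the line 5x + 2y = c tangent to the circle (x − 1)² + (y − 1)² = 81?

c = 7 ± 9√29

For a tangent, require d(centre, line) = r = 9.
|5·1 + 2·1 − c| / √29 = 9
|c − (7)| = 9√29.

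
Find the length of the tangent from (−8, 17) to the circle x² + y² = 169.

2√46

The centre is (0, 0) and r = 13. The square of the distance from P to the centre is 64 + 289 = 353.
The tangent meets the radius at right angles, so tangent² = |PO|² − r² = 353 − 169 = 184.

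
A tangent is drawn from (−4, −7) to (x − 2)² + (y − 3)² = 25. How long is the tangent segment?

√111

Centre (2, 3), r² = 25. |PO|² = (−6)² + (−10)² = 136.
The tangent meets the radius at right angles, so tangent² = |PO|² − r² = 136 − 25 = 111.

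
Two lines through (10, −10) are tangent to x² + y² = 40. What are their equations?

Let a tangent through (10, −10) have slope m. Its distance from (0, 0) must equal 2√10:
[m·(−10) − (10)]² = 40(m² + 1)
3m² + 10m + 3 = 0, so m = −1/3 or m = −3.
With m = −1/3: x + 3y = −20. With m = −3: 3x + y = 20.

x + 3y = −20 and 3x + y = 20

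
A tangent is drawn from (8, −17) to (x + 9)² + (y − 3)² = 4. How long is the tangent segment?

With centre O = (−9, 3), |OP|² = 689 and r² = 4.
By the tangent–radius right angle, tangent length = √(|PO|² − r²) = √685.

√685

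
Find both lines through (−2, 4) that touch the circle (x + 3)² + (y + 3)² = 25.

Let a tangent through (−2, 4) have slope m. Its distance from (−3, −3) must equal 5:
[m·(−1) − (−7)]² = 25(m² + 1)
12m² + 7m − 12 = 0, so m = 3/4 or m = −4/3.
With m = 3/4: 3x − 4y = −22. With m = −4/3: 4x + 3y = 4.

3x − 4y = −22 and 4x + 3y = 4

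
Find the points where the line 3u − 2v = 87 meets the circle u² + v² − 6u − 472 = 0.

(19, −15) and (23, −9)

From the line, v = (−87 + 3u)/2. Substituting:
13u² − 546u + 5681 = 0  ⟹  u² − 42u + 437 = 0
u = 23 or u = 19, giving (23, −9) and (19, −15).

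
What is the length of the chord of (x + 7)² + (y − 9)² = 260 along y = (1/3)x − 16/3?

The distance from (−7, 9) to the line is 50/√10, and r² = 260.
Half the chord is √(r² − d²) = √(10), so the full chord is 2√10.

2√10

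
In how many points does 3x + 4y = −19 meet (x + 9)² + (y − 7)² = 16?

1

Centre (−9, 7), r² = 16. Distance² from centre to line = (20)²/25 = 16.
Since d² = r², the line is tangent.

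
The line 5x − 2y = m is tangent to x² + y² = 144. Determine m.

m = ±12√29

Tangency holds when the distance from the centre (0, 0) to the line equals the radius 12:
|5·0 − 2·0 − m| / √29 = 12
|m| = 12√29.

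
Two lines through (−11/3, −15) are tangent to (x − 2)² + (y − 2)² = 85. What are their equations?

9x + 2y = −63 and 6x − 7y = 83

A line y − (−15) = m(x − (−11/3)) is tangent when its distance from (2, 2) is √85:
[m·(17/3) − (17)]² = 85(m² + 1)
14m² + 51m − 54 = 0, so m = −9/2 or m = 6/7.
Through (−11/3, −15) these give 9x + 2y = −63 and 6x − 7y = 83.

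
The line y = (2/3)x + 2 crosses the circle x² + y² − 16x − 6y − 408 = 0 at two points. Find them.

Substitute y = (6 + 2x)/3:
13x² − 156x − 3744 = 0  ⟹  x² − 12x − 288 = 0
x = 24 or x = −12, giving (24, 18) and (−12, −6).

(−12, −6) and (24, 18)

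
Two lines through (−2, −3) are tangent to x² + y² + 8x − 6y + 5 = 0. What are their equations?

Write the tangent as mx − y + (−3 − m·(−2)) = 0 and set its distance from the centre to 2√5:
(−2m − (6))² = 20(m² + 1)
2m² − 3m − 2 = 0, so m = 2 or m = −1/2.
With m = 2: 2x − y = −1. With m = −1/2: x + 2y = −8.

2x − y = −1 and x + 2y = −8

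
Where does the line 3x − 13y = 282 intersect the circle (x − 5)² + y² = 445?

From the line, y = (−282 + 3x)/13. Substituting:
178x² − 3382x + 8544 = 0  ⟹  x² − 19x + 48 = 0
x = 16 or x = 3, giving (16, −18) and (3, −21).

(3, −21) and (16, −18)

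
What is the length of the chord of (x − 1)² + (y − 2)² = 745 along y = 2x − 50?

14√5

Substitute y = 2x − 50:
5x² − 210x + 1960 = 0  ⟹  x² − 42x + 392 = 0
x = 28 or x = 14, giving (28, 6) and (14, −22).
Chord length = distance between (28, 6) and (14, −22) = √980 = 14√5.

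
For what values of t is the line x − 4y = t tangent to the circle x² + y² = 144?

For a tangent, require d(centre, line) = r = 12.
|1·0 − 4·0 − t| / √17 = 12
|t| = 12√17.

t = ±12√17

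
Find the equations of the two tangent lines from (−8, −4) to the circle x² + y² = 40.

x + 3y = −20 and 3x − y = −20

Write the tangent as mx − y + (−4 − m·(−8)) = 0 and set its distance from the centre to 2√10:
[m·(8) − (4)]² = 40(m² + 1)
3m² − 8m − 3 = 0, so m = −1/3 or m = 3.
Through (−8, −4) these give x + 3y = −20 and 3x − y = −20.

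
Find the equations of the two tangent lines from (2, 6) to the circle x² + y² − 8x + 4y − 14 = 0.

Write the tangent as mx − y + (6 − m·(2)) = 0 and set its distance from the centre to √34:
(2m − (−8))² = 34(m² + 1)
15m² − 16m − 15 = 0, so m = 5/3 or m = −3/5.
Through (2, 6) these give 5x − 3y = −8 and 3x + 5y = 36.

5x − 3y = −8 and 3x + 5y = 36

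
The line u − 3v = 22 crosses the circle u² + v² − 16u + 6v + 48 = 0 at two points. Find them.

From the line, v = (−22 + u)/3. Substituting:
10u² − 170u + 520 = 0  ⟹  u² − 17u + 52 = 0
u = 13 or u = 4, giving (13, −3) and (4, −6).

(4, −6) and (13, −3)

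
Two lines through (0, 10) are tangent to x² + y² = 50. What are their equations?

Write the tangent as mx − y + (10 − m·(0)) = 0 and set its distance from the centre to 5√2:
[m·(0) − (−10)]² = 50(m² + 1)
m² − 1 = 0, so m = 1 or m = −1.
Through (0, 10) these give x − y = −10 and x + y = 10.

x − y = −10 and x + y = 10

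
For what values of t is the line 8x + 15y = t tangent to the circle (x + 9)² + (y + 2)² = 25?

For a tangent, require d(centre, line) = r = 5.
|8·(−9) + 15·(−2) − t| / √289 = 5
|t − (−102)| = 5·17, so t = −17 or t = −187.

t = −187 or t = −17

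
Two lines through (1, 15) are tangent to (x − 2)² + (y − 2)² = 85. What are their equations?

Let a tangent through (1, 15) have slope m. Its distance from (2, 2) must equal √85:
[m·(1) − (−13)]² = 85(m² + 1)
42m² − 13m − 42 = 0, so m = 7/6 or m = −6/7.
With m = 7/6: 7x − 6y = −83. With m = −6/7: 6x + 7y = 111.

7x − 6y = −83 and 6x + 7y = 111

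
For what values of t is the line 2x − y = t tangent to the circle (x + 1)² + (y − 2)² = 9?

Tangency holds when the distance from the centre (−1, 2) to the line equals the radius 3:
|2·(−1) − 1·2 − t| / √5 = 3
|t − (−4)| = 3√5.

t = −4 ± 3√5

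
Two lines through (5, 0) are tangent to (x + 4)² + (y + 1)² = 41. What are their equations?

Let a tangent through (5, 0) have slope m. Its distance from (−4, −1) must equal √41:
[m·(−9) − (−1)]² = 41(m² + 1)
20m² − 9m − 20 = 0, so m = −4/5 or m = 5/4.
With m = −4/5: 4x + 5y = 20. With m = 5/4: 5x − 4y = 25.

4x + 5y = 20 and 5x − 4y = 25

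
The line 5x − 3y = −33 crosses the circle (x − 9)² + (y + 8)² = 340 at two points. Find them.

(−9, −4) and (−3, 6)

From the line, y = (33 + 5x)/3. Substituting:
34x² + 408x + 918 = 0  ⟹  x² + 12x + 27 = 0
x = −3 or x = −9, giving (−3, 6) and (−9, −4).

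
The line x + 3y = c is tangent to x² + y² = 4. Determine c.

The line touches the circle iff its distance from (0, 0) is 2:
|1·0 + 3·0 − c| / √10 = 2
|c| = 2√10.

c = ±2√10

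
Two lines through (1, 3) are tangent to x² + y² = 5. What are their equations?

Write the tangent as mx − y + (3 − m·(1)) = 0 and set its distance from the centre to √5:
(−1m − (−3))² = 5(m² + 1)
2m² + 3m − 2 = 0, so m = −2 or m = 1/2.
Through (1, 3) these give 2x + y = 5 and x − 2y = −5.

2x + y = 5 and x − 2y = −5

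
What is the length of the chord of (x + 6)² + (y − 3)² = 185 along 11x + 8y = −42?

2√185

Centre (−6, 3), r² = 185. Perpendicular distance d from centre to line = |0| / √185 = 0/√185.
Half the chord is √(r² − d²) = √(185), so the full chord is 2√185.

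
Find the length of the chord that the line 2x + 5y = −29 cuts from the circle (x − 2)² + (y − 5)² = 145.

2√29

The distance from (2, 5) to the line is 58/√29, and r² = 145.
Chord = 2√(r² − d²) = 2·√(29) = 2√29.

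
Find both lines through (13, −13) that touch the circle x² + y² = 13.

Write the tangent as mx − y + (−13 − m·(13)) = 0 and set its distance from the centre to √13:
(−13m − (13))² = 13(m² + 1)
6m² + 13m + 6 = 0, so m = −3/2 or m = −2/3.
Through (13, −13) these give 3x + 2y = 13 and 2x + 3y = −13.

3x + 2y = 13 and 2x + 3y = −13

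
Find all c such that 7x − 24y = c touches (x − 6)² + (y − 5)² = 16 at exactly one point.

Tangency holds when the distance from the centre (6, 5) to the line equals the radius 4:
|7·6 − 24·5 − c| / √625 = 4
|c − (−78)| = 4·25, so c = 22 or c = −178.

c = −178 or c = 22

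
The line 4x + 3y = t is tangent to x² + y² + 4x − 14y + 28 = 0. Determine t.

For a tangent, require d(centre, line) = r = 5.
|4·(−2) + 3·7 − t| / √25 = 5
|t − (13)| = 5·5, so t = 38 or t = −12.

t = −12 or t = 38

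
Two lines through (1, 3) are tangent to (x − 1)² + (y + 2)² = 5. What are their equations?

Write the tangent as mx − y + (3 − m·(1)) = 0 and set its distance from the centre to √5:
[m·(0) − (−5)]² = 5(m² + 1)
m² − 4 = 0, so m = 2 or m = −2.
Through (1, 3) these give 2x − y = −1 and 2x + y = 5.

2x − y = −1 and 2x + y = 5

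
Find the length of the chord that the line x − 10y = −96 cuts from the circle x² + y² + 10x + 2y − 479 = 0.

From the line, y = (96 + x)/10. Substituting:
101x² + 1212x − 36764 = 0  ⟹  x² + 12x − 364 = 0
x = 14 or x = −26, giving (14, 11) and (−26, 7).
|(14, 11) − (−26, 7)| = √((40)² + (4)²) = 4√101.

4√101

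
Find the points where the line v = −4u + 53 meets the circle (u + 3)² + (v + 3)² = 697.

(8, 21) and (18, −19)

Express v = −4u + 53 and substitute into the circle:
17u² − 442u + 2448 = 0  ⟹  u² − 26u + 144 = 0
u = 18 or u = 8, giving (18, −19) and (8, 21).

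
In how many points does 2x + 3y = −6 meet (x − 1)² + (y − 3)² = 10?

d² = (2·1 + 3·3 − (−6))²/13 = 289/13; r² = 10.
Since d² > r², the line lies outside the circle.

0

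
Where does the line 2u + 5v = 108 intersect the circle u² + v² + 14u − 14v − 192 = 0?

Substitute v = (108 − 2u)/5:
29u² + 58u − 696 = 0  ⟹  u² + 2u − 24 = 0
u = 4 or u = −6, giving (4, 20) and (−6, 24).

(−6, 24) and (4, 20)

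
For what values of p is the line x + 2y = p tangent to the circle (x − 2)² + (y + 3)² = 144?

For a tangent, require d(centre, line) = r = 12.
|1·2 + 2·(−3) − p| / √5 = 12
|p − (−4)| = 12√5.

p = −4 ± 12√5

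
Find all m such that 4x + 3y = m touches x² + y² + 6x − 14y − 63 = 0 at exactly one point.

For a tangent, require d(centre, line) = r = 11.
|4·(−3) + 3·7 − m| / √25 = 11
|m − (9)| = 11·5, so m = 64 or m = −46.

m = −46 or m = 64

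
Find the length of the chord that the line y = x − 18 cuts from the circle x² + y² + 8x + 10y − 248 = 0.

Express y = x − 18 and substitute into the circle:
2x² − 18x − 104 = 0  ⟹  x² − 9x − 52 = 0
x = 13 or x = −4, giving (13, −5) and (−4, −22).
|(13, −5) − (−4, −22)| = √((17)² + (17)²) = 17√2.

17√2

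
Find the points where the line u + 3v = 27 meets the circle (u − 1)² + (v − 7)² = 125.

From the line, v = (27 − u)/3. Substituting:
10u² − 30u − 1080 = 0  ⟹  u² − 3u − 108 = 0
u = 12 or u = −9, giving (12, 5) and (−9, 12).

(−9, 12) and (12, 5)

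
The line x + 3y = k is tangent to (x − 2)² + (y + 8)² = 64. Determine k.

k = −22 ± 8√10

The line touches the circle iff its distance from (2, −8) is 8:
|1·2 + 3·(−8) − k| / √10 = 8
|k − (−22)| = 8√10.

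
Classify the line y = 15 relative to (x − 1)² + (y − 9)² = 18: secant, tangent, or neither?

neither

Substituting the line into the circle gives x² − 2x + 19 = 0.
Discriminant = (−2)² − 4·1·(19) = −72 < 0.
No real roots: the line does not meet the circle.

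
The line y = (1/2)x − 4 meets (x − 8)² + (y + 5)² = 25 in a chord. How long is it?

From the line, y = (−8 + x)/2. Substituting:
5x² − 60x + 160 = 0  ⟹  x² − 12x + 32 = 0
x = 8 or x = 4, giving (8, 0) and (4, −2).
Chord length = distance between (8, 0) and (4, −2) = √20 = 2√5.

2√5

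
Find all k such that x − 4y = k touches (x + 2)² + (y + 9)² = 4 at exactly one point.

The line touches the circle iff its distance from (−2, −9) is 2:
|1·(−2) − 4·(−9) − k| / √17 = 2
|k − (34)| = 2√17.

k = 34 ± 2√17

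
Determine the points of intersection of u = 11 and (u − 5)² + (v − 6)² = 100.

(11, −2) and (11, 14)

The line gives u = 11. Substituting into the circle:
v² − 12v − 28 = 0
v = 14 or v = −2, giving (11, 14) and (11, −2).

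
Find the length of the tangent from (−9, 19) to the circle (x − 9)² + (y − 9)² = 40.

Centre (9, 9), r² = 40. |PO|² = (−18)² + (10)² = 424.
Power of the point: PT² = |PO|² − r² = 384, so PT = 8√6.

8√6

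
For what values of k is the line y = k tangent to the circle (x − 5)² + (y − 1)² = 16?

Tangency holds when the distance from the centre (5, 1) to the line equals the radius 4:
|0·5 + 1·1 − k| / √1 = 4
|k − (1)| = 4, so k = 5 or k = −3.

k = −3 or k = 5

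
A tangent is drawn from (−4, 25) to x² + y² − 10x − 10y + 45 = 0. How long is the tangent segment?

2√119

The centre is (5, 5) and r = √5. The square of the distance from P to the centre is 81 + 400 = 481.
By the tangent–radius right angle, tangent length = √(|PO|² − r²) = √476 = 2√119.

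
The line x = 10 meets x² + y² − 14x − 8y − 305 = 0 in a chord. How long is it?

The line gives x = 10. Substituting into the circle:
y² − 8y − 345 = 0
y = 23 or y = −15, giving (10, 23) and (10, −15).
Chord length = distance between (10, 23) and (10, −15) = √1444 = 38.

38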